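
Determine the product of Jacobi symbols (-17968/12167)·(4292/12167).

-1

By multiplicativity, (-17968·4292/12167) = (-17968/12167)·(4292/12167).
First factor (-17968/12167):
(-17968/12167)
  = (6366/12167)    [-17968 ≡ 6366 mod 12167]
  = (3183/12167)    [12167 ≡ 7 mod 8 ⇒ (2/12167) = +1]
  = -(12167/3183)    [QR: both ≡ 3 mod 4, sign flips]
  = -(2618/3183)    [12167 ≡ 2618 mod 3183]
  = -(1309/3183)    [3183 ≡ 7 mod 8 ⇒ (2/3183) = +1]
  = -(3183/1309)    [QR: 1309 ≡ 1 mod 4, sign kept]
  = -(565/1309)    [3183 ≡ 565 mod 1309]
  = -(1309/565)    [QR: 565 ≡ 1 mod 4, sign kept]
  = -(179/565)    [1309 ≡ 179 mod 565]
  = -(565/179)    [QR: 565 ≡ 1 mod 4, sign kept]
  = -(28/179)    [565 ≡ 28 mod 179]
  = -(7/179)    [179 ≡ 3 mod 8 ⇒ (2/179)^2 = +1]
  = (179/7)    [QR: both ≡ 3 mod 4, sign flips]
  = (4/7)    [179 ≡ 4 mod 7]
  = (1/7)    [7 ≡ 7 mod 8 ⇒ (2/7)^2 = +1]
  = 1    [(1/7) = 1]
Second factor (4292/12167):
(4292/12167)
  = (1073/12167)    [12167 ≡ 7 mod 8 ⇒ (2/12167)^2 = +1]
  = (12167/1073)    [QR: 1073 ≡ 1 mod 4, sign kept]
  = (364/1073)    [12167 ≡ 364 mod 1073]
  = (91/1073)    [1073 ≡ 1 mod 8 ⇒ (2/1073)^2 = +1]
  = (1073/91)    [QR: 1073 ≡ 1 mod 4, sign kept]
  = (72/91)    [1073 ≡ 72 mod 91]
  = -(9/91)    [91 ≡ 3 mod 8 ⇒ (2/91)^3 = -1]
  = -(91/9)    [QR: 9 ≡ 1 mod 4, sign kept]
  = -(1/9)    [91 ≡ 1 mod 9]
  = -1    [(1/9) = 1]
Product: (1)·(-1) = -1.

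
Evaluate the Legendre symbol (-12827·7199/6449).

By multiplicativity, (-12827·7199/6449) = (-12827/6449)·(7199/6449).
First factor (-12827/6449):
Pull out -1: (-12827/6449) = (-1/6449)·(12827/6449). Since 6449 ≡ 1 (mod 4), (-1/6449) = +1. Now have (12827/6449).
Reduce the numerator: 12827 ≡ 6378 (mod 6449), so (12827/6449) = (6378/6449).
Factor out 2: 6378 = 2·3189. Since 6449 ≡ 1 (mod 8), (2/6449) = +1. Now have (3189/6449).
3189 ≡ 1 (mod 4), so quadratic reciprocity gives (3189/6449) = (6449/3189). Reduce: 6449 ≡ 71 (mod 3189). Now have (71/3189).
3189 ≡ 1 (mod 4), so quadratic reciprocity gives (71/3189) = (3189/71). Reduce: 3189 ≡ 65 (mod 71). Now have (65/71).
65 ≡ 1 (mod 4), so quadratic reciprocity gives (65/71) = (71/65). Reduce: 71 ≡ 6 (mod 65). Now have (6/65).
Factor out 2: 6 = 2·3. Since 65 ≡ 1 (mod 8), (2/65) = +1. Now have (3/65).
65 ≡ 1 (mod 4), so quadratic reciprocity gives (3/65) = (65/3). Reduce: 65 ≡ 2 (mod 3). Now have (2/3).
Factor out 2: 2 = 2. Since 3 ≡ 3 (mod 8), (2/3) = -1. Now have -(1/3).
(1/3) = 1. Collecting the sign factors: -1.
Second factor (7199/6449):
Reduce the numerator: 7199 ≡ 750 (mod 6449), so (7199/6449) = (750/6449).
Factor out 2: 750 = 2·375. Since 6449 ≡ 1 (mod 8), (2/6449) = +1. Now have (375/6449).
6449 ≡ 1 (mod 4), so quadratic reciprocity gives (375/6449) = (6449/375). Reduce: 6449 ≡ 74 (mod 375). Now have (74/375).
Factor out 2: 74 = 2·37. Since 375 ≡ 7 (mod 8), (2/375) = +1. Now have (37/375).
37 ≡ 1 (mod 4), so quadratic reciprocity gives (37/375) = (375/37). Reduce: 375 ≡ 5 (mod 37). Now have (5/37).
5 ≡ 1 (mod 4), so quadratic reciprocity gives (5/37) = (37/5). Reduce: 37 ≡ 2 (mod 5). Now have (2/5).
Factor out 2: 2 = 2. Since 5 ≡ 5 (mod 8), (2/5) = -1. Now have -(1/5).
(1/5) = 1. Collecting the sign factors: -1.
Product: (-1)·(-1) = 1.

1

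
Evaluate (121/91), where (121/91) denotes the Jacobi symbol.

(121/91)
  = (30/91)    [121 ≡ 30 mod 91]
  = -(15/91)    [91 ≡ 3 mod 8 ⇒ (2/91) = -1]
  = (91/15)    [QR: both ≡ 3 mod 4, sign flips]
  = (1/15)    [91 ≡ 1 mod 15]
  = 1    [(1/15) = 1]

1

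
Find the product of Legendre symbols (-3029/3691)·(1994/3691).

-1

By multiplicativity, (-3029·1994/3691) = (-3029/3691)·(1994/3691).
First factor (-3029/3691):
Pull out -1: (-3029/3691) = (-1/3691)·(3029/3691). Since 3691 ≡ 3 (mod 4), (-1/3691) = -1. Now have -(3029/3691).
3029 ≡ 1 (mod 4), so quadratic reciprocity gives (3029/3691) = (3691/3029). Reduce: 3691 ≡ 662 (mod 3029). Now have -(662/3029).
Factor out 2: 662 = 2·331. Since 3029 ≡ 5 (mod 8), (2/3029) = -1. Now have (331/3029).
3029 ≡ 1 (mod 4), so quadratic reciprocity gives (331/3029) = (3029/331). Reduce: 3029 ≡ 50 (mod 331). Now have (50/331).
Factor out 2: 50 = 2·25. Since 331 ≡ 3 (mod 8), (2/331) = -1. Now have -(25/331).
25 ≡ 1 (mod 4), so quadratic reciprocity gives (25/331) = (331/25). Reduce: 331 ≡ 6 (mod 25). Now have -(6/25).
Factor out 2: 6 = 2·3. Since 25 ≡ 1 (mod 8), (2/25) = +1. Now have -(3/25).
25 ≡ 1 (mod 4), so quadratic reciprocity gives (3/25) = (25/3). Reduce: 25 ≡ 1 (mod 3). Now have -(1/3).
(1/3) = 1. Collecting the sign factors: -1.
Second factor (1994/3691):
Factor out 2: 1994 = 2·997. Since 3691 ≡ 3 (mod 8), (2/3691) = -1. Now have -(997/3691).
997 ≡ 1 (mod 4), so quadratic reciprocity gives (997/3691) = (3691/997). Reduce: 3691 ≡ 700 (mod 997). Now have -(700/997).
Factor out 2: 700 = 2^2·175. Since 997 ≡ 5 (mod 8), (2/997) = -1, and (2/997)^2 = +1. Now have -(175/997).
997 ≡ 1 (mod 4), so quadratic reciprocity gives (175/997) = (997/175). Reduce: 997 ≡ 122 (mod 175). Now have -(122/175).
Factor out 2: 122 = 2·61. Since 175 ≡ 7 (mod 8), (2/175) = +1. Now have -(61/175).
61 ≡ 1 (mod 4), so quadratic reciprocity gives (61/175) = (175/61). Reduce: 175 ≡ 53 (mod 61). Now have -(53/61).
53 ≡ 1 (mod 4), so quadratic reciprocity gives (53/61) = (61/53). Reduce: 61 ≡ 8 (mod 53). Now have -(8/53).
Factor out 2: 8 = 2^3. Since 53 ≡ 5 (mod 8), (2/53) = -1, and (2/53)^3 = -1. Now have (1/53).
(1/53) = 1. Collecting the sign factors: 1.
Product: (-1)·(1) = -1.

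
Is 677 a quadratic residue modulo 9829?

(677|9829)
  = (9829|677)    [QR: 677 ≡ 1 mod 4, sign kept]
  = (351|677)    [9829 ≡ 351 mod 677]
  = (677|351)    [QR: 677 ≡ 1 mod 4, sign kept]
  = (326|351)    [677 ≡ 326 mod 351]
  = (163|351)    [351 ≡ 7 mod 8 ⇒ (2|351) = +1]
  = -(351|163)    [QR: both ≡ 3 mod 4, sign flips]
  = -(25|163)    [351 ≡ 25 mod 163]
  = -(163|25)    [QR: 25 ≡ 1 mod 4, sign kept]
  = -(13|25)    [163 ≡ 13 mod 25]
  = -(25|13)    [QR: 13 ≡ 1 mod 4, sign kept]
  = -(12|13)    [25 ≡ 12 mod 13]
  = -(3|13)    [13 ≡ 5 mod 8 ⇒ (2|13)^2 = +1]
  = -(13|3)    [QR: 13 ≡ 1 mod 4, sign kept]
  = -(1|3)    [13 ≡ 1 mod 3]
  = -1    [(1|3) = 1]
The Legendre symbol is -1, so x^2 ≡ 677 (mod 9829) has no solution.

no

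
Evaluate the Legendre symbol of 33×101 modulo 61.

By multiplicativity, (33·101|61) = (33|61)·(101|61).
First factor (33|61):
(33|61)
  = (61|33)    [QR: 33 ≡ 1 mod 4, sign kept]
  = (28|33)    [61 ≡ 28 mod 33]
  = (7|33)    [33 ≡ 1 mod 8 ⇒ (2|33)^2 = +1]
  = (33|7)    [QR: 33 ≡ 1 mod 4, sign kept]
  = (5|7)    [33 ≡ 5 mod 7]
  = (7|5)    [QR: 5 ≡ 1 mod 4, sign kept]
  = (2|5)    [7 ≡ 2 mod 5]
  = -(1|5)    [5 ≡ 5 mod 8 ⇒ (2|5) = -1]
  = -1    [(1|5) = 1]
Second factor (101|61):
(101|61)
  = (40|61)    [101 ≡ 40 mod 61]
  = -(5|61)    [61 ≡ 5 mod 8 ⇒ (2|61)^3 = -1]
  = -(61|5)    [QR: 5 ≡ 1 mod 4, sign kept]
  = -(1|5)    [61 ≡ 1 mod 5]
  = -1    [(1|5) = 1]
Product: (-1)·(-1) = 1.

1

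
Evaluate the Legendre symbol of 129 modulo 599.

(129 / 599)
  = (599 / 129)    [QR: 129 ≡ 1 mod 4, sign kept]
  = (83 / 129)    [599 ≡ 83 mod 129]
  = (129 / 83)    [QR: 129 ≡ 1 mod 4, sign kept]
  = (46 / 83)    [129 ≡ 46 mod 83]
  = -(23 / 83)    [83 ≡ 3 mod 8 ⇒ (2 / 83) = -1]
  = (83 / 23)    [QR: both ≡ 3 mod 4, sign flips]
  = (14 / 23)    [83 ≡ 14 mod 23]
  = (7 / 23)    [23 ≡ 7 mod 8 ⇒ (2 / 23) = +1]
  = -(23 / 7)    [QR: both ≡ 3 mod 4, sign flips]
  = -(2 / 7)    [23 ≡ 2 mod 7]
  = -(1 / 7)    [7 ≡ 7 mod 8 ⇒ (2 / 7) = +1]
  = -1    [(1 / 7) = 1]

-1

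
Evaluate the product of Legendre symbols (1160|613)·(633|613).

By multiplicativity, (1160·633|613) = (1160|613)·(633|613).
First factor (1160|613):
(1160|613)
  = (547|613)    [1160 ≡ 547 mod 613]
  = (613|547)    [QR: 613 ≡ 1 mod 4, sign kept]
  = (66|547)    [613 ≡ 66 mod 547]
  = -(33|547)    [547 ≡ 3 mod 8 ⇒ (2|547) = -1]
  = -(547|33)    [QR: 33 ≡ 1 mod 4, sign kept]
  = -(19|33)    [547 ≡ 19 mod 33]
  = -(33|19)    [QR: 33 ≡ 1 mod 4, sign kept]
  = -(14|19)    [33 ≡ 14 mod 19]
  = (7|19)    [19 ≡ 3 mod 8 ⇒ (2|19) = -1]
  = -(19|7)    [QR: both ≡ 3 mod 4, sign flips]
  = -(5|7)    [19 ≡ 5 mod 7]
  = -(7|5)    [QR: 5 ≡ 1 mod 4, sign kept]
  = -(2|5)    [7 ≡ 2 mod 5]
  = (1|5)    [5 ≡ 5 mod 8 ⇒ (2|5) = -1]
  = 1    [(1|5) = 1]
Second factor (633|613):
(633|613)
  = (20|613)    [633 ≡ 20 mod 613]
  = (5|613)    [613 ≡ 5 mod 8 ⇒ (2|613)^2 = +1]
  = (613|5)    [QR: 5 ≡ 1 mod 4, sign kept]
  = (3|5)    [613 ≡ 3 mod 5]
  = (5|3)    [QR: 5 ≡ 1 mod 4, sign kept]
  = (2|3)    [5 ≡ 2 mod 3]
  = -(1|3)    [3 ≡ 3 mod 8 ⇒ (2|3) = -1]
  = -1    [(1|3) = 1]
Product: (1)·(-1) = -1.

-1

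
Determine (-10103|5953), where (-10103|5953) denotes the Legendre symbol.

(-10103|5953)
  = (10103|5953)    [5953 ≡ 1 mod 4 ⇒ (-1|5953) = +1]
  = (4150|5953)    [10103 ≡ 4150 mod 5953]
  = (2075|5953)    [5953 ≡ 1 mod 8 ⇒ (2|5953) = +1]
  = (5953|2075)    [QR: 5953 ≡ 1 mod 4, sign kept]
  = (1803|2075)    [5953 ≡ 1803 mod 2075]
  = -(2075|1803)    [QR: both ≡ 3 mod 4, sign flips]
  = -(272|1803)    [2075 ≡ 272 mod 1803]
  = -(17|1803)    [1803 ≡ 3 mod 8 ⇒ (2|1803)^4 = +1]
  = -(1803|17)    [QR: 17 ≡ 1 mod 4, sign kept]
  = -(1|17)    [1803 ≡ 1 mod 17]
  = -1    [(1|17) = 1]

-1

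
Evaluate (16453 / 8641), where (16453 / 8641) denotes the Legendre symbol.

Reduce the numerator: 16453 ≡ 7812 (mod 8641), so (16453 / 8641) = (7812 / 8641).
Factor out 2: 7812 = 2^2·1953. Since 8641 ≡ 1 (mod 8), (2 / 8641) = +1, and (2 / 8641)^2 = +1. Now have (1953 / 8641).
1953 ≡ 1 (mod 4), so quadratic reciprocity gives (1953 / 8641) = (8641 / 1953). Reduce: 8641 ≡ 829 (mod 1953). Now have (829 / 1953).
829 ≡ 1 (mod 4), so quadratic reciprocity gives (829 / 1953) = (1953 / 829). Reduce: 1953 ≡ 295 (mod 829). Now have (295 / 829).
829 ≡ 1 (mod 4), so quadratic reciprocity gives (295 / 829) = (829 / 295). Reduce: 829 ≡ 239 (mod 295). Now have (239 / 295).
Both 239 ≡ 3 and 295 ≡ 3 (mod 4), so reciprocity gives (239 / 295) = -(295 / 239). Reduce: 295 ≡ 56 (mod 239). Now have -(56 / 239).
Factor out 2: 56 = 2^3·7. Since 239 ≡ 7 (mod 8), (2 / 239) = +1, and (2 / 239)^3 = +1. Now have -(7 / 239).
Both 7 ≡ 3 and 239 ≡ 3 (mod 4), so reciprocity gives (7 / 239) = -(239 / 7). Reduce: 239 ≡ 1 (mod 7). Now have (1 / 7).
(1 / 7) = 1. Collecting the sign factors: 1.

1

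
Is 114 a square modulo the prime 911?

yes

(114/911)
  = (57/911)    [911 ≡ 7 mod 8 ⇒ (2/911) = +1]
  = (911/57)    [QR: 57 ≡ 1 mod 4, sign kept]
  = (56/57)    [911 ≡ 56 mod 57]
  = (7/57)    [57 ≡ 1 mod 8 ⇒ (2/57)^3 = +1]
  = (57/7)    [QR: 57 ≡ 1 mod 4, sign kept]
  = (1/7)    [57 ≡ 1 mod 7]
  = 1    [(1/7) = 1]
(114/911) = 1, and 911 is prime, so 114 is a quadratic residue mod 911.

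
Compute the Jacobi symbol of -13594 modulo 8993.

-1

Pull out -1: (-13594 / 8993) = (-1 / 8993)·(13594 / 8993). Since 8993 ≡ 1 (mod 4), (-1 / 8993) = +1. Now have (13594 / 8993).
Reduce the numerator: 13594 ≡ 4601 (mod 8993), so (13594 / 8993) = (4601 / 8993).
4601 ≡ 1 (mod 4), so quadratic reciprocity gives (4601 / 8993) = (8993 / 4601). Reduce: 8993 ≡ 4392 (mod 4601). Now have (4392 / 4601).
Factor out 2: 4392 = 2^3·549. Since 4601 ≡ 1 (mod 8), (2 / 4601) = +1, and (2 / 4601)^3 = +1. Now have (549 / 4601).
549 ≡ 1 (mod 4), so quadratic reciprocity gives (549 / 4601) = (4601 / 549). Reduce: 4601 ≡ 209 (mod 549). Now have (209 / 549).
209 ≡ 1 (mod 4), so quadratic reciprocity gives (209 / 549) = (549 / 209). Reduce: 549 ≡ 131 (mod 209). Now have (131 / 209).
209 ≡ 1 (mod 4), so quadratic reciprocity gives (131 / 209) = (209 / 131). Reduce: 209 ≡ 78 (mod 131). Now have (78 / 131).
Factor out 2: 78 = 2·39. Since 131 ≡ 3 (mod 8), (2 / 131) = -1. Now have -(39 / 131).
Both 39 ≡ 3 and 131 ≡ 3 (mod 4), so reciprocity gives (39 / 131) = -(131 / 39). Reduce: 131 ≡ 14 (mod 39). Now have (14 / 39).
Factor out 2: 14 = 2·7. Since 39 ≡ 7 (mod 8), (2 / 39) = +1. Now have (7 / 39).
Both 7 ≡ 3 and 39 ≡ 3 (mod 4), so reciprocity gives (7 / 39) = -(39 / 7). Reduce: 39 ≡ 4 (mod 7). Now have -(4 / 7).
Factor out 2: 4 = 2^2. Since 7 ≡ 7 (mod 8), (2 / 7) = +1, and (2 / 7)^2 = +1. Now have -(1 / 7).
(1 / 7) = 1. Collecting the sign factors: -1.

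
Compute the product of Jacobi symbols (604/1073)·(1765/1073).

By multiplicativity, (604·1765/1073) = (604/1073)·(1765/1073).
First factor (604/1073):
(604/1073)
  = (151/1073)    [1073 ≡ 1 mod 8 ⇒ (2/1073)^2 = +1]
  = (1073/151)    [QR: 1073 ≡ 1 mod 4, sign kept]
  = (16/151)    [1073 ≡ 16 mod 151]
  = (1/151)    [151 ≡ 7 mod 8 ⇒ (2/151)^4 = +1]
  = 1    [(1/151) = 1]
Second factor (1765/1073):
(1765/1073)
  = (692/1073)    [1765 ≡ 692 mod 1073]
  = (173/1073)    [1073 ≡ 1 mod 8 ⇒ (2/1073)^2 = +1]
  = (1073/173)    [QR: 173 ≡ 1 mod 4, sign kept]
  = (35/173)    [1073 ≡ 35 mod 173]
  = (173/35)    [QR: 173 ≡ 1 mod 4, sign kept]
  = (33/35)    [173 ≡ 33 mod 35]
  = (35/33)    [QR: 33 ≡ 1 mod 4, sign kept]
  = (2/33)    [35 ≡ 2 mod 33]
  = (1/33)    [33 ≡ 1 mod 8 ⇒ (2/33) = +1]
  = 1    [(1/33) = 1]
Product: (1)·(1) = 1.

1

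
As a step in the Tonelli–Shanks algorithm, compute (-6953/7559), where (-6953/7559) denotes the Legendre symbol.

(-6953/7559)
  = -(6953/7559)    [7559 ≡ 3 mod 4 ⇒ (-1/7559) = -1]
  = -(7559/6953)    [QR: 6953 ≡ 1 mod 4, sign kept]
  = -(606/6953)    [7559 ≡ 606 mod 6953]
  = -(303/6953)    [6953 ≡ 1 mod 8 ⇒ (2/6953) = +1]
  = -(6953/303)    [QR: 6953 ≡ 1 mod 4, sign kept]
  = -(287/303)    [6953 ≡ 287 mod 303]
  = (303/287)    [QR: both ≡ 3 mod 4, sign flips]
  = (16/287)    [303 ≡ 16 mod 287]
  = (1/287)    [287 ≡ 7 mod 8 ⇒ (2/287)^4 = +1]
  = 1    [(1/287) = 1]

1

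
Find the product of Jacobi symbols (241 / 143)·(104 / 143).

0

By multiplicativity, (241·104 / 143) = (241 / 143)·(104 / 143).
First factor (241 / 143):
(241 / 143)
  = (98 / 143)    [241 ≡ 98 mod 143]
  = (49 / 143)    [143 ≡ 7 mod 8 ⇒ (2 / 143) = +1]
  = (143 / 49)    [QR: 49 ≡ 1 mod 4, sign kept]
  = (45 / 49)    [143 ≡ 45 mod 49]
  = (49 / 45)    [QR: 45 ≡ 1 mod 4, sign kept]
  = (4 / 45)    [49 ≡ 4 mod 45]
  = (1 / 45)    [45 ≡ 5 mod 8 ⇒ (2 / 45)^2 = +1]
  = 1    [(1 / 45) = 1]
Second factor (104 / 143):
(104 / 143)
  = (13 / 143)    [143 ≡ 7 mod 8 ⇒ (2 / 143)^3 = +1]
  = (143 / 13)    [QR: 13 ≡ 1 mod 4, sign kept]
  = (0 / 13)    [143 ≡ 0 mod 13]
  = 0    [numerator 0, gcd > 1]
Product: (1)·(0) = 0.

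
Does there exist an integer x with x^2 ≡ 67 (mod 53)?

(67/53)
  = (14/53)    [67 ≡ 14 mod 53]
  = -(7/53)    [53 ≡ 5 mod 8 ⇒ (2/53) = -1]
  = -(53/7)    [QR: 53 ≡ 1 mod 4, sign kept]
  = -(4/7)    [53 ≡ 4 mod 7]
  = -(1/7)    [7 ≡ 7 mod 8 ⇒ (2/7)^2 = +1]
  = -1    [(1/7) = 1]
The Legendre symbol is -1, so x^2 ≡ 67 (mod 53) has no solution.

no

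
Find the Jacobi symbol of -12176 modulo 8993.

Reduce the numerator: -12176 ≡ 5810 (mod 8993), so (-12176/8993) = (5810/8993).
Factor out 2: 5810 = 2·2905. Since 8993 ≡ 1 (mod 8), (2/8993) = +1. Now have (2905/8993).
2905 ≡ 1 (mod 4), so quadratic reciprocity gives (2905/8993) = (8993/2905). Reduce: 8993 ≡ 278 (mod 2905). Now have (278/2905).
Factor out 2: 278 = 2·139. Since 2905 ≡ 1 (mod 8), (2/2905) = +1. Now have (139/2905).
2905 ≡ 1 (mod 4), so quadratic reciprocity gives (139/2905) = (2905/139). Reduce: 2905 ≡ 125 (mod 139). Now have (125/139).
125 ≡ 1 (mod 4), so quadratic reciprocity gives (125/139) = (139/125). Reduce: 139 ≡ 14 (mod 125). Now have (14/125).
Factor out 2: 14 = 2·7. Since 125 ≡ 5 (mod 8), (2/125) = -1. Now have -(7/125).
125 ≡ 1 (mod 4), so quadratic reciprocity gives (7/125) = (125/7). Reduce: 125 ≡ 6 (mod 7). Now have -(6/7).
Factor out 2: 6 = 2·3. Since 7 ≡ 7 (mod 8), (2/7) = +1. Now have -(3/7).
Both 3 ≡ 3 and 7 ≡ 3 (mod 4), so reciprocity gives (3/7) = -(7/3). Reduce: 7 ≡ 1 (mod 3). Now have (1/3).
(1/3) = 1. Collecting the sign factors: 1.

1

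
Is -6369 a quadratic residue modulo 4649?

Reduce the numerator: -6369 ≡ 2929 (mod 4649), so (-6369|4649) = (2929|4649).
2929 ≡ 1 (mod 4), so quadratic reciprocity gives (2929|4649) = (4649|2929). Reduce: 4649 ≡ 1720 (mod 2929). Now have (1720|2929).
Factor out 2: 1720 = 2^3·215. Since 2929 ≡ 1 (mod 8), (2|2929) = +1, and (2|2929)^3 = +1. Now have (215|2929).
2929 ≡ 1 (mod 4), so quadratic reciprocity gives (215|2929) = (2929|215). Reduce: 2929 ≡ 134 (mod 215). Now have (134|215).
Factor out 2: 134 = 2·67. Since 215 ≡ 7 (mod 8), (2|215) = +1. Now have (67|215).
Both 67 ≡ 3 and 215 ≡ 3 (mod 4), so reciprocity gives (67|215) = -(215|67). Reduce: 215 ≡ 14 (mod 67). Now have -(14|67).
Factor out 2: 14 = 2·7. Since 67 ≡ 3 (mod 8), (2|67) = -1. Now have (7|67).
Both 7 ≡ 3 and 67 ≡ 3 (mod 4), so reciprocity gives (7|67) = -(67|7). Reduce: 67 ≡ 4 (mod 7). Now have -(4|7).
Factor out 2: 4 = 2^2. Since 7 ≡ 7 (mod 8), (2|7) = +1, and (2|7)^2 = +1. Now have -(1|7).
(1|7) = 1. Collecting the sign factors: -1.
(-6369|4649) = -1, and 4649 is prime, so -6369 is not a quadratic residue mod 4649.

no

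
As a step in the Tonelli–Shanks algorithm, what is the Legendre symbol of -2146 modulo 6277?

Reduce the numerator: -2146 ≡ 4131 (mod 6277), so (-2146|6277) = (4131|6277).
6277 ≡ 1 (mod 4), so quadratic reciprocity gives (4131|6277) = (6277|4131). Reduce: 6277 ≡ 2146 (mod 4131). Now have (2146|4131).
Factor out 2: 2146 = 2·1073. Since 4131 ≡ 3 (mod 8), (2|4131) = -1. Now have -(1073|4131).
1073 ≡ 1 (mod 4), so quadratic reciprocity gives (1073|4131) = (4131|1073). Reduce: 4131 ≡ 912 (mod 1073). Now have -(912|1073).
Factor out 2: 912 = 2^4·57. Since 1073 ≡ 1 (mod 8), (2|1073) = +1, and (2|1073)^4 = +1. Now have -(57|1073).
57 ≡ 1 (mod 4), so quadratic reciprocity gives (57|1073) = (1073|57). Reduce: 1073 ≡ 47 (mod 57). Now have -(47|57).
57 ≡ 1 (mod 4), so quadratic reciprocity gives (47|57) = (57|47). Reduce: 57 ≡ 10 (mod 47). Now have -(10|47).
Factor out 2: 10 = 2·5. Since 47 ≡ 7 (mod 8), (2|47) = +1. Now have -(5|47).
5 ≡ 1 (mod 4), so quadratic reciprocity gives (5|47) = (47|5). Reduce: 47 ≡ 2 (mod 5). Now have -(2|5).
Factor out 2: 2 = 2. Since 5 ≡ 5 (mod 8), (2|5) = -1. Now have (1|5).
(1|5) = 1. Collecting the sign factors: 1.

1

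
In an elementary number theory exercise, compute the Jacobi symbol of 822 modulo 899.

-1

(822 / 899)
  = -(411 / 899)    [899 ≡ 3 mod 8 ⇒ (2 / 899) = -1]
  = (899 / 411)    [QR: both ≡ 3 mod 4, sign flips]
  = (77 / 411)    [899 ≡ 77 mod 411]
  = (411 / 77)    [QR: 77 ≡ 1 mod 4, sign kept]
  = (26 / 77)    [411 ≡ 26 mod 77]
  = -(13 / 77)    [77 ≡ 5 mod 8 ⇒ (2 / 77) = -1]
  = -(77 / 13)    [QR: 13 ≡ 1 mod 4, sign kept]
  = -(12 / 13)    [77 ≡ 12 mod 13]
  = -(3 / 13)    [13 ≡ 5 mod 8 ⇒ (2 / 13)^2 = +1]
  = -(13 / 3)    [QR: 13 ≡ 1 mod 4, sign kept]
  = -(1 / 3)    [13 ≡ 1 mod 3]
  = -1    [(1 / 3) = 1]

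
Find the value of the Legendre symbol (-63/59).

-1

Reduce the numerator: -63 ≡ 55 (mod 59), so (-63/59) = (55/59).
Both 55 ≡ 3 and 59 ≡ 3 (mod 4), so reciprocity gives (55/59) = -(59/55). Reduce: 59 ≡ 4 (mod 55). Now have -(4/55).
Factor out 2: 4 = 2^2. Since 55 ≡ 7 (mod 8), (2/55) = +1, and (2/55)^2 = +1. Now have -(1/55).
(1/55) = 1. Collecting the sign factors: -1.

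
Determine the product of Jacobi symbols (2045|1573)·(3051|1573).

By multiplicativity, (2045·3051|1573) = (2045|1573)·(3051|1573).
First factor (2045|1573):
Reduce the numerator: 2045 ≡ 472 (mod 1573), so (2045|1573) = (472|1573).
Factor out 2: 472 = 2^3·59. Since 1573 ≡ 5 (mod 8), (2|1573) = -1, and (2|1573)^3 = -1. Now have -(59|1573).
1573 ≡ 1 (mod 4), so quadratic reciprocity gives (59|1573) = (1573|59). Reduce: 1573 ≡ 39 (mod 59). Now have -(39|59).
Both 39 ≡ 3 and 59 ≡ 3 (mod 4), so reciprocity gives (39|59) = -(59|39). Reduce: 59 ≡ 20 (mod 39). Now have (20|39).
Factor out 2: 20 = 2^2·5. Since 39 ≡ 7 (mod 8), (2|39) = +1, and (2|39)^2 = +1. Now have (5|39).
5 ≡ 1 (mod 4), so quadratic reciprocity gives (5|39) = (39|5). Reduce: 39 ≡ 4 (mod 5). Now have (4|5).
Factor out 2: 4 = 2^2. Since 5 ≡ 5 (mod 8), (2|5) = -1, and (2|5)^2 = +1. Now have (1|5).
(1|5) = 1. Collecting the sign factors: 1.
Second factor (3051|1573):
Reduce the numerator: 3051 ≡ 1478 (mod 1573), so (3051|1573) = (1478|1573).
Factor out 2: 1478 = 2·739. Since 1573 ≡ 5 (mod 8), (2|1573) = -1. Now have -(739|1573).
1573 ≡ 1 (mod 4), so quadratic reciprocity gives (739|1573) = (1573|739). Reduce: 1573 ≡ 95 (mod 739). Now have -(95|739).
Both 95 ≡ 3 and 739 ≡ 3 (mod 4), so reciprocity gives (95|739) = -(739|95). Reduce: 739 ≡ 74 (mod 95). Now have (74|95).
Factor out 2: 74 = 2·37. Since 95 ≡ 7 (mod 8), (2|95) = +1. Now have (37|95).
37 ≡ 1 (mod 4), so quadratic reciprocity gives (37|95) = (95|37). Reduce: 95 ≡ 21 (mod 37). Now have (21|37).
21 ≡ 1 (mod 4), so quadratic reciprocity gives (21|37) = (37|21). Reduce: 37 ≡ 16 (mod 21). Now have (16|21).
Factor out 2: 16 = 2^4. Since 21 ≡ 5 (mod 8), (2|21) = -1, and (2|21)^4 = +1. Now have (1|21).
(1|21) = 1. Collecting the sign factors: 1.
Product: (1)·(1) = 1.

1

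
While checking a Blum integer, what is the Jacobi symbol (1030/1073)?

1

(1030/1073)
  = (515/1073)    [1073 ≡ 1 mod 8 ⇒ (2/1073) = +1]
  = (1073/515)    [QR: 1073 ≡ 1 mod 4, sign kept]
  = (43/515)    [1073 ≡ 43 mod 515]
  = -(515/43)    [QR: both ≡ 3 mod 4, sign flips]
  = -(42/43)    [515 ≡ 42 mod 43]
  = (21/43)    [43 ≡ 3 mod 8 ⇒ (2/43) = -1]
  = (43/21)    [QR: 21 ≡ 1 mod 4, sign kept]
  = (1/21)    [43 ≡ 1 mod 21]
  = 1    [(1/21) = 1]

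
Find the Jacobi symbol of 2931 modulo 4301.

(2931/4301)
  = (4301/2931)    [QR: 4301 ≡ 1 mod 4, sign kept]
  = (1370/2931)    [4301 ≡ 1370 mod 2931]
  = -(685/2931)    [2931 ≡ 3 mod 8 ⇒ (2/2931) = -1]
  = -(2931/685)    [QR: 685 ≡ 1 mod 4, sign kept]
  = -(191/685)    [2931 ≡ 191 mod 685]
  = -(685/191)    [QR: 685 ≡ 1 mod 4, sign kept]
  = -(112/191)    [685 ≡ 112 mod 191]
  = -(7/191)    [191 ≡ 7 mod 8 ⇒ (2/191)^4 = +1]
  = (191/7)    [QR: both ≡ 3 mod 4, sign flips]
  = (2/7)    [191 ≡ 2 mod 7]
  = (1/7)    [7 ≡ 7 mod 8 ⇒ (2/7) = +1]
  = 1    [(1/7) = 1]

1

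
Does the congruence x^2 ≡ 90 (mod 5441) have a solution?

yes

(90/5441)
  = (45/5441)    [5441 ≡ 1 mod 8 ⇒ (2/5441) = +1]
  = (5441/45)    [QR: 45 ≡ 1 mod 4, sign kept]
  = (41/45)    [5441 ≡ 41 mod 45]
  = (45/41)    [QR: 41 ≡ 1 mod 4, sign kept]
  = (4/41)    [45 ≡ 4 mod 41]
  = (1/41)    [41 ≡ 1 mod 8 ⇒ (2/41)^2 = +1]
  = 1    [(1/41) = 1]
The Legendre symbol is 1, so x^2 ≡ 90 (mod 5441) has solution.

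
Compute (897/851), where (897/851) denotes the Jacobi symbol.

0

(897/851)
  = (46/851)    [897 ≡ 46 mod 851]
  = -(23/851)    [851 ≡ 3 mod 8 ⇒ (2/851) = -1]
  = (851/23)    [QR: both ≡ 3 mod 4, sign flips]
  = (0/23)    [851 ≡ 0 mod 23]
  = 0    [numerator 0, gcd > 1]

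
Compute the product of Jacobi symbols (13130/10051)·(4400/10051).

By multiplicativity, (13130·4400/10051) = (13130/10051)·(4400/10051).
First factor (13130/10051):
Reduce the numerator: 13130 ≡ 3079 (mod 10051), so (13130/10051) = (3079/10051).
Both 3079 ≡ 3 and 10051 ≡ 3 (mod 4), so reciprocity gives (3079/10051) = -(10051/3079). Reduce: 10051 ≡ 814 (mod 3079). Now have -(814/3079).
Factor out 2: 814 = 2·407. Since 3079 ≡ 7 (mod 8), (2/3079) = +1. Now have -(407/3079).
Both 407 ≡ 3 and 3079 ≡ 3 (mod 4), so reciprocity gives (407/3079) = -(3079/407). Reduce: 3079 ≡ 230 (mod 407). Now have (230/407).
Factor out 2: 230 = 2·115. Since 407 ≡ 7 (mod 8), (2/407) = +1. Now have (115/407).
Both 115 ≡ 3 and 407 ≡ 3 (mod 4), so reciprocity gives (115/407) = -(407/115). Reduce: 407 ≡ 62 (mod 115). Now have -(62/115).
Factor out 2: 62 = 2·31. Since 115 ≡ 3 (mod 8), (2/115) = -1. Now have (31/115).
Both 31 ≡ 3 and 115 ≡ 3 (mod 4), so reciprocity gives (31/115) = -(115/31). Reduce: 115 ≡ 22 (mod 31). Now have -(22/31).
Factor out 2: 22 = 2·11. Since 31 ≡ 7 (mod 8), (2/31) = +1. Now have -(11/31).
Both 11 ≡ 3 and 31 ≡ 3 (mod 4), so reciprocity gives (11/31) = -(31/11). Reduce: 31 ≡ 9 (mod 11). Now have (9/11).
9 ≡ 1 (mod 4), so quadratic reciprocity gives (9/11) = (11/9). Reduce: 11 ≡ 2 (mod 9). Now have (2/9).
Factor out 2: 2 = 2. Since 9 ≡ 1 (mod 8), (2/9) = +1. Now have (1/9).
(1/9) = 1. Collecting the sign factors: 1.
Second factor (4400/10051):
Factor out 2: 4400 = 2^4·275. Since 10051 ≡ 3 (mod 8), (2/10051) = -1, and (2/10051)^4 = +1. Now have (275/10051).
Both 275 ≡ 3 and 10051 ≡ 3 (mod 4), so reciprocity gives (275/10051) = -(10051/275). Reduce: 10051 ≡ 151 (mod 275). Now have -(151/275).
Both 151 ≡ 3 and 275 ≡ 3 (mod 4), so reciprocity gives (151/275) = -(275/151). Reduce: 275 ≡ 124 (mod 151). Now have (124/151).
Factor out 2: 124 = 2^2·31. Since 151 ≡ 7 (mod 8), (2/151) = +1, and (2/151)^2 = +1. Now have (31/151).
Both 31 ≡ 3 and 151 ≡ 3 (mod 4), so reciprocity gives (31/151) = -(151/31). Reduce: 151 ≡ 27 (mod 31). Now have -(27/31).
Both 27 ≡ 3 and 31 ≡ 3 (mod 4), so reciprocity gives (27/31) = -(31/27). Reduce: 31 ≡ 4 (mod 27). Now have (4/27).
Factor out 2: 4 = 2^2. Since 27 ≡ 3 (mod 8), (2/27) = -1, and (2/27)^2 = +1. Now have (1/27).
(1/27) = 1. Collecting the sign factors: 1.
Product: (1)·(1) = 1.

1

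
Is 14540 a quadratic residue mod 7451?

no

(14540|7451)
  = (7089|7451)    [14540 ≡ 7089 mod 7451]
  = (7451|7089)    [QR: 7089 ≡ 1 mod 4, sign kept]
  = (362|7089)    [7451 ≡ 362 mod 7089]
  = (181|7089)    [7089 ≡ 1 mod 8 ⇒ (2|7089) = +1]
  = (7089|181)    [QR: 181 ≡ 1 mod 4, sign kept]
  = (30|181)    [7089 ≡ 30 mod 181]
  = -(15|181)    [181 ≡ 5 mod 8 ⇒ (2|181) = -1]
  = -(181|15)    [QR: 181 ≡ 1 mod 4, sign kept]
  = -(1|15)    [181 ≡ 1 mod 15]
  = -1    [(1|15) = 1]
The Legendre symbol is -1, so x^2 ≡ 14540 (mod 7451) has no solution.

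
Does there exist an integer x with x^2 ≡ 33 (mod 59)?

no

33 ≡ 1 (mod 4), so quadratic reciprocity gives (33|59) = (59|33). Reduce: 59 ≡ 26 (mod 33). Now have (26|33).
Factor out 2: 26 = 2·13. Since 33 ≡ 1 (mod 8), (2|33) = +1. Now have (13|33).
13 ≡ 1 (mod 4), so quadratic reciprocity gives (13|33) = (33|13). Reduce: 33 ≡ 7 (mod 13). Now have (7|13).
13 ≡ 1 (mod 4), so quadratic reciprocity gives (7|13) = (13|7). Reduce: 13 ≡ 6 (mod 7). Now have (6|7).
Factor out 2: 6 = 2·3. Since 7 ≡ 7 (mod 8), (2|7) = +1. Now have (3|7).
Both 3 ≡ 3 and 7 ≡ 3 (mod 4), so reciprocity gives (3|7) = -(7|3). Reduce: 7 ≡ 1 (mod 3). Now have -(1|3).
(1|3) = 1. Collecting the sign factors: -1.
The Legendre symbol is -1, so x^2 ≡ 33 (mod 59) has no solution.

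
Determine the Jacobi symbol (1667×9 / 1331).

-1

By multiplicativity, (1667·9 / 1331) = (1667 / 1331)·(9 / 1331).
First factor (1667 / 1331):
Reduce the numerator: 1667 ≡ 336 (mod 1331), so (1667 / 1331) = (336 / 1331).
Factor out 2: 336 = 2^4·21. Since 1331 ≡ 3 (mod 8), (2 / 1331) = -1, and (2 / 1331)^4 = +1. Now have (21 / 1331).
21 ≡ 1 (mod 4), so quadratic reciprocity gives (21 / 1331) = (1331 / 21). Reduce: 1331 ≡ 8 (mod 21). Now have (8 / 21).
Factor out 2: 8 = 2^3. Since 21 ≡ 5 (mod 8), (2 / 21) = -1, and (2 / 21)^3 = -1. Now have -(1 / 21).
(1 / 21) = 1. Collecting the sign factors: -1.
Second factor (9 / 1331):
9 ≡ 1 (mod 4), so quadratic reciprocity gives (9 / 1331) = (1331 / 9). Reduce: 1331 ≡ 8 (mod 9). Now have (8 / 9).
Factor out 2: 8 = 2^3. Since 9 ≡ 1 (mod 8), (2 / 9) = +1, and (2 / 9)^3 = +1. Now have (1 / 9).
(1 / 9) = 1. Collecting the sign factors: 1.
Product: (-1)·(1) = -1.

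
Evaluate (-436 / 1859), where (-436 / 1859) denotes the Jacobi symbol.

(-436 / 1859)
  = (1423 / 1859)    [-436 ≡ 1423 mod 1859]
  = -(1859 / 1423)    [QR: both ≡ 3 mod 4, sign flips]
  = -(436 / 1423)    [1859 ≡ 436 mod 1423]
  = -(109 / 1423)    [1423 ≡ 7 mod 8 ⇒ (2 / 1423)^2 = +1]
  = -(1423 / 109)    [QR: 109 ≡ 1 mod 4, sign kept]
  = -(6 / 109)    [1423 ≡ 6 mod 109]
  = (3 / 109)    [109 ≡ 5 mod 8 ⇒ (2 / 109) = -1]
  = (109 / 3)    [QR: 109 ≡ 1 mod 4, sign kept]
  = (1 / 3)    [109 ≡ 1 mod 3]
  = 1    [(1 / 3) = 1]

1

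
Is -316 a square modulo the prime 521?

no

Reduce the numerator: -316 ≡ 205 (mod 521), so (-316/521) = (205/521).
205 ≡ 1 (mod 4), so quadratic reciprocity gives (205/521) = (521/205). Reduce: 521 ≡ 111 (mod 205). Now have (111/205).
205 ≡ 1 (mod 4), so quadratic reciprocity gives (111/205) = (205/111). Reduce: 205 ≡ 94 (mod 111). Now have (94/111).
Factor out 2: 94 = 2·47. Since 111 ≡ 7 (mod 8), (2/111) = +1. Now have (47/111).
Both 47 ≡ 3 and 111 ≡ 3 (mod 4), so reciprocity gives (47/111) = -(111/47). Reduce: 111 ≡ 17 (mod 47). Now have -(17/47).
17 ≡ 1 (mod 4), so quadratic reciprocity gives (17/47) = (47/17). Reduce: 47 ≡ 13 (mod 17). Now have -(13/17).
13 ≡ 1 (mod 4), so quadratic reciprocity gives (13/17) = (17/13). Reduce: 17 ≡ 4 (mod 13). Now have -(4/13).
Factor out 2: 4 = 2^2. Since 13 ≡ 5 (mod 8), (2/13) = -1, and (2/13)^2 = +1. Now have -(1/13).
(1/13) = 1. Collecting the sign factors: -1.
(-316/521) = -1, and 521 is prime, so -316 is not a quadratic residue mod 521.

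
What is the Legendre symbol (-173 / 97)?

(-173 / 97)
  = (21 / 97)    [-173 ≡ 21 mod 97]
  = (97 / 21)    [QR: 21 ≡ 1 mod 4, sign kept]
  = (13 / 21)    [97 ≡ 13 mod 21]
  = (21 / 13)    [QR: 13 ≡ 1 mod 4, sign kept]
  = (8 / 13)    [21 ≡ 8 mod 13]
  = -(1 / 13)    [13 ≡ 5 mod 8 ⇒ (2 / 13)^3 = -1]
  = -1    [(1 / 13) = 1]

-1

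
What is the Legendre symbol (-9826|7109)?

(-9826|7109)
  = (9826|7109)    [7109 ≡ 1 mod 4 ⇒ (-1|7109) = +1]
  = (2717|7109)    [9826 ≡ 2717 mod 7109]
  = (7109|2717)    [QR: 2717 ≡ 1 mod 4, sign kept]
  = (1675|2717)    [7109 ≡ 1675 mod 2717]
  = (2717|1675)    [QR: 2717 ≡ 1 mod 4, sign kept]
  = (1042|1675)    [2717 ≡ 1042 mod 1675]
  = -(521|1675)    [1675 ≡ 3 mod 8 ⇒ (2|1675) = -1]
  = -(1675|521)    [QR: 521 ≡ 1 mod 4, sign kept]
  = -(112|521)    [1675 ≡ 112 mod 521]
  = -(7|521)    [521 ≡ 1 mod 8 ⇒ (2|521)^4 = +1]
  = -(521|7)    [QR: 521 ≡ 1 mod 4, sign kept]
  = -(3|7)    [521 ≡ 3 mod 7]
  = (7|3)    [QR: both ≡ 3 mod 4, sign flips]
  = (1|3)    [7 ≡ 1 mod 3]
  = 1    [(1|3) = 1]

1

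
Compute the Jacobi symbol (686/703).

1

(686/703)
  = (343/703)    [703 ≡ 7 mod 8 ⇒ (2/703) = +1]
  = -(703/343)    [QR: both ≡ 3 mod 4, sign flips]
  = -(17/343)    [703 ≡ 17 mod 343]
  = -(343/17)    [QR: 17 ≡ 1 mod 4, sign kept]
  = -(3/17)    [343 ≡ 3 mod 17]
  = -(17/3)    [QR: 17 ≡ 1 mod 4, sign kept]
  = -(2/3)    [17 ≡ 2 mod 3]
  = (1/3)    [3 ≡ 3 mod 8 ⇒ (2/3) = -1]
  = 1    [(1/3) = 1]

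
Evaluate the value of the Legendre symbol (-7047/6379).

(-7047/6379)
  = (5711/6379)    [-7047 ≡ 5711 mod 6379]
  = -(6379/5711)    [QR: both ≡ 3 mod 4, sign flips]
  = -(668/5711)    [6379 ≡ 668 mod 5711]
  = -(167/5711)    [5711 ≡ 7 mod 8 ⇒ (2/5711)^2 = +1]
  = (5711/167)    [QR: both ≡ 3 mod 4, sign flips]
  = (33/167)    [5711 ≡ 33 mod 167]
  = (167/33)    [QR: 33 ≡ 1 mod 4, sign kept]
  = (2/33)    [167 ≡ 2 mod 33]
  = (1/33)    [33 ≡ 1 mod 8 ⇒ (2/33) = +1]
  = 1    [(1/33) = 1]

1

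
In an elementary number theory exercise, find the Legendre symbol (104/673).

1

(104/673)
  = (13/673)    [673 ≡ 1 mod 8 ⇒ (2/673)^3 = +1]
  = (673/13)    [QR: 13 ≡ 1 mod 4, sign kept]
  = (10/13)    [673 ≡ 10 mod 13]
  = -(5/13)    [13 ≡ 5 mod 8 ⇒ (2/13) = -1]
  = -(13/5)    [QR: 5 ≡ 1 mod 4, sign kept]
  = -(3/5)    [13 ≡ 3 mod 5]
  = -(5/3)    [QR: 5 ≡ 1 mod 4, sign kept]
  = -(2/3)    [5 ≡ 2 mod 3]
  = (1/3)    [3 ≡ 3 mod 8 ⇒ (2/3) = -1]
  = 1    [(1/3) = 1]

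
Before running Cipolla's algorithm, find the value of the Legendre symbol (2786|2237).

1

Reduce the numerator: 2786 ≡ 549 (mod 2237), so (2786|2237) = (549|2237).
549 ≡ 1 (mod 4), so quadratic reciprocity gives (549|2237) = (2237|549). Reduce: 2237 ≡ 41 (mod 549). Now have (41|549).
41 ≡ 1 (mod 4), so quadratic reciprocity gives (41|549) = (549|41). Reduce: 549 ≡ 16 (mod 41). Now have (16|41).
Factor out 2: 16 = 2^4. Since 41 ≡ 1 (mod 8), (2|41) = +1, and (2|41)^4 = +1. Now have (1|41).
(1|41) = 1. Collecting the sign factors: 1.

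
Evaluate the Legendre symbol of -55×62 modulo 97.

-1

By multiplicativity, (-55·62/97) = (-55/97)·(62/97).
First factor (-55/97):
Pull out -1: (-55/97) = (-1/97)·(55/97). Since 97 ≡ 1 (mod 4), (-1/97) = +1. Now have (55/97).
97 ≡ 1 (mod 4), so quadratic reciprocity gives (55/97) = (97/55). Reduce: 97 ≡ 42 (mod 55). Now have (42/55).
Factor out 2: 42 = 2·21. Since 55 ≡ 7 (mod 8), (2/55) = +1. Now have (21/55).
21 ≡ 1 (mod 4), so quadratic reciprocity gives (21/55) = (55/21). Reduce: 55 ≡ 13 (mod 21). Now have (13/21).
13 ≡ 1 (mod 4), so quadratic reciprocity gives (13/21) = (21/13). Reduce: 21 ≡ 8 (mod 13). Now have (8/13).
Factor out 2: 8 = 2^3. Since 13 ≡ 5 (mod 8), (2/13) = -1, and (2/13)^3 = -1. Now have -(1/13).
(1/13) = 1. Collecting the sign factors: -1.
Second factor (62/97):
Factor out 2: 62 = 2·31. Since 97 ≡ 1 (mod 8), (2/97) = +1. Now have (31/97).
97 ≡ 1 (mod 4), so quadratic reciprocity gives (31/97) = (97/31). Reduce: 97 ≡ 4 (mod 31). Now have (4/31).
Factor out 2: 4 = 2^2. Since 31 ≡ 7 (mod 8), (2/31) = +1, and (2/31)^2 = +1. Now have (1/31).
(1/31) = 1. Collecting the sign factors: 1.
Product: (-1)·(1) = -1.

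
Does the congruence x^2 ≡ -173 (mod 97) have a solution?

no

(-173/97)
  = (173/97)    [97 ≡ 1 mod 4 ⇒ (-1/97) = +1]
  = (76/97)    [173 ≡ 76 mod 97]
  = (19/97)    [97 ≡ 1 mod 8 ⇒ (2/97)^2 = +1]
  = (97/19)    [QR: 97 ≡ 1 mod 4, sign kept]
  = (2/19)    [97 ≡ 2 mod 19]
  = -(1/19)    [19 ≡ 3 mod 8 ⇒ (2/19) = -1]
  = -1    [(1/19) = 1]
The Legendre symbol is -1, so x^2 ≡ -173 (mod 97) has no solution.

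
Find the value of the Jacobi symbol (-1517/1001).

1

Pull out -1: (-1517/1001) = (-1/1001)·(1517/1001). Since 1001 ≡ 1 (mod 4), (-1/1001) = +1. Now have (1517/1001).
Reduce the numerator: 1517 ≡ 516 (mod 1001), so (1517/1001) = (516/1001).
Factor out 2: 516 = 2^2·129. Since 1001 ≡ 1 (mod 8), (2/1001) = +1, and (2/1001)^2 = +1. Now have (129/1001).
129 ≡ 1 (mod 4), so quadratic reciprocity gives (129/1001) = (1001/129). Reduce: 1001 ≡ 98 (mod 129). Now have (98/129).
Factor out 2: 98 = 2·49. Since 129 ≡ 1 (mod 8), (2/129) = +1. Now have (49/129).
49 ≡ 1 (mod 4), so quadratic reciprocity gives (49/129) = (129/49). Reduce: 129 ≡ 31 (mod 49). Now have (31/49).
49 ≡ 1 (mod 4), so quadratic reciprocity gives (31/49) = (49/31). Reduce: 49 ≡ 18 (mod 31). Now have (18/31).
Factor out 2: 18 = 2·9. Since 31 ≡ 7 (mod 8), (2/31) = +1. Now have (9/31).
9 ≡ 1 (mod 4), so quadratic reciprocity gives (9/31) = (31/9). Reduce: 31 ≡ 4 (mod 9). Now have (4/9).
Factor out 2: 4 = 2^2. Since 9 ≡ 1 (mod 8), (2/9) = +1, and (2/9)^2 = +1. Now have (1/9).
(1/9) = 1. Collecting the sign factors: 1.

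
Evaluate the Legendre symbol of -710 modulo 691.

1

Reduce the numerator: -710 ≡ 672 (mod 691), so (-710 / 691) = (672 / 691).
Factor out 2: 672 = 2^5·21. Since 691 ≡ 3 (mod 8), (2 / 691) = -1, and (2 / 691)^5 = -1. Now have -(21 / 691).
21 ≡ 1 (mod 4), so quadratic reciprocity gives (21 / 691) = (691 / 21). Reduce: 691 ≡ 19 (mod 21). Now have -(19 / 21).
21 ≡ 1 (mod 4), so quadratic reciprocity gives (19 / 21) = (21 / 19). Reduce: 21 ≡ 2 (mod 19). Now have -(2 / 19).
Factor out 2: 2 = 2. Since 19 ≡ 3 (mod 8), (2 / 19) = -1. Now have (1 / 19).
(1 / 19) = 1. Collecting the sign factors: 1.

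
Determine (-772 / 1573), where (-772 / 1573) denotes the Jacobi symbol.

-1

Reduce the numerator: -772 ≡ 801 (mod 1573), so (-772 / 1573) = (801 / 1573).
801 ≡ 1 (mod 4), so quadratic reciprocity gives (801 / 1573) = (1573 / 801). Reduce: 1573 ≡ 772 (mod 801). Now have (772 / 801).
Factor out 2: 772 = 2^2·193. Since 801 ≡ 1 (mod 8), (2 / 801) = +1, and (2 / 801)^2 = +1. Now have (193 / 801).
193 ≡ 1 (mod 4), so quadratic reciprocity gives (193 / 801) = (801 / 193). Reduce: 801 ≡ 29 (mod 193). Now have (29 / 193).
29 ≡ 1 (mod 4), so quadratic reciprocity gives (29 / 193) = (193 / 29). Reduce: 193 ≡ 19 (mod 29). Now have (19 / 29).
29 ≡ 1 (mod 4), so quadratic reciprocity gives (19 / 29) = (29 / 19). Reduce: 29 ≡ 10 (mod 19). Now have (10 / 19).
Factor out 2: 10 = 2·5. Since 19 ≡ 3 (mod 8), (2 / 19) = -1. Now have -(5 / 19).
5 ≡ 1 (mod 4), so quadratic reciprocity gives (5 / 19) = (19 / 5). Reduce: 19 ≡ 4 (mod 5). Now have -(4 / 5).
Factor out 2: 4 = 2^2. Since 5 ≡ 5 (mod 8), (2 / 5) = -1, and (2 / 5)^2 = +1. Now have -(1 / 5).
(1 / 5) = 1. Collecting the sign factors: -1.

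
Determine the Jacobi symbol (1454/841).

Reduce the numerator: 1454 ≡ 613 (mod 841), so (1454/841) = (613/841).
613 ≡ 1 (mod 4), so quadratic reciprocity gives (613/841) = (841/613). Reduce: 841 ≡ 228 (mod 613). Now have (228/613).
Factor out 2: 228 = 2^2·57. Since 613 ≡ 5 (mod 8), (2/613) = -1, and (2/613)^2 = +1. Now have (57/613).
57 ≡ 1 (mod 4), so quadratic reciprocity gives (57/613) = (613/57). Reduce: 613 ≡ 43 (mod 57). Now have (43/57).
57 ≡ 1 (mod 4), so quadratic reciprocity gives (43/57) = (57/43). Reduce: 57 ≡ 14 (mod 43). Now have (14/43).
Factor out 2: 14 = 2·7. Since 43 ≡ 3 (mod 8), (2/43) = -1. Now have -(7/43).
Both 7 ≡ 3 and 43 ≡ 3 (mod 4), so reciprocity gives (7/43) = -(43/7). Reduce: 43 ≡ 1 (mod 7). Now have (1/7).
(1/7) = 1. Collecting the sign factors: 1.

1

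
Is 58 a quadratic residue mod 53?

(58|53)
  = (5|53)    [58 ≡ 5 mod 53]
  = (53|5)    [QR: 5 ≡ 1 mod 4, sign kept]
  = (3|5)    [53 ≡ 3 mod 5]
  = (5|3)    [QR: 5 ≡ 1 mod 4, sign kept]
  = (2|3)    [5 ≡ 2 mod 3]
  = -(1|3)    [3 ≡ 3 mod 8 ⇒ (2|3) = -1]
  = -1    [(1|3) = 1]
The Legendre symbol is -1, so x^2 ≡ 58 (mod 53) has no solution.

no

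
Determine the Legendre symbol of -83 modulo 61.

(-83/61)
  = (39/61)    [-83 ≡ 39 mod 61]
  = (61/39)    [QR: 61 ≡ 1 mod 4, sign kept]
  = (22/39)    [61 ≡ 22 mod 39]
  = (11/39)    [39 ≡ 7 mod 8 ⇒ (2/39) = +1]
  = -(39/11)    [QR: both ≡ 3 mod 4, sign flips]
  = -(6/11)    [39 ≡ 6 mod 11]
  = (3/11)    [11 ≡ 3 mod 8 ⇒ (2/11) = -1]
  = -(11/3)    [QR: both ≡ 3 mod 4, sign flips]
  = -(2/3)    [11 ≡ 2 mod 3]
  = (1/3)    [3 ≡ 3 mod 8 ⇒ (2/3) = -1]
  = 1    [(1/3) = 1]

1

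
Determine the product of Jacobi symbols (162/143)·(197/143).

By multiplicativity, (162·197/143) = (162/143)·(197/143).
First factor (162/143):
(162/143)
  = (19/143)    [162 ≡ 19 mod 143]
  = -(143/19)    [QR: both ≡ 3 mod 4, sign flips]
  = -(10/19)    [143 ≡ 10 mod 19]
  = (5/19)    [19 ≡ 3 mod 8 ⇒ (2/19) = -1]
  = (19/5)    [QR: 5 ≡ 1 mod 4, sign kept]
  = (4/5)    [19 ≡ 4 mod 5]
  = (1/5)    [5 ≡ 5 mod 8 ⇒ (2/5)^2 = +1]
  = 1    [(1/5) = 1]
Second factor (197/143):
(197/143)
  = (54/143)    [197 ≡ 54 mod 143]
  = (27/143)    [143 ≡ 7 mod 8 ⇒ (2/143) = +1]
  = -(143/27)    [QR: both ≡ 3 mod 4, sign flips]
  = -(8/27)    [143 ≡ 8 mod 27]
  = (1/27)    [27 ≡ 3 mod 8 ⇒ (2/27)^3 = -1]
  = 1    [(1/27) = 1]
Product: (1)·(1) = 1.

1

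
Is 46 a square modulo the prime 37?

yes

Reduce the numerator: 46 ≡ 9 (mod 37), so (46|37) = (9|37).
9 ≡ 1 (mod 4), so quadratic reciprocity gives (9|37) = (37|9). Reduce: 37 ≡ 1 (mod 9). Now have (1|9).
(1|9) = 1. Collecting the sign factors: 1.
(46|37) = 1, and 37 is prime, so 46 is a quadratic residue mod 37.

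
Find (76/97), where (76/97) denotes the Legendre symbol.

(76/97)
  = (19/97)    [97 ≡ 1 mod 8 ⇒ (2/97)^2 = +1]
  = (97/19)    [QR: 97 ≡ 1 mod 4, sign kept]
  = (2/19)    [97 ≡ 2 mod 19]
  = -(1/19)    [19 ≡ 3 mod 8 ⇒ (2/19) = -1]
  = -1    [(1/19) = 1]

-1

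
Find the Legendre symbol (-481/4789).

-1

Reduce the numerator: -481 ≡ 4308 (mod 4789), so (-481/4789) = (4308/4789).
Factor out 2: 4308 = 2^2·1077. Since 4789 ≡ 5 (mod 8), (2/4789) = -1, and (2/4789)^2 = +1. Now have (1077/4789).
1077 ≡ 1 (mod 4), so quadratic reciprocity gives (1077/4789) = (4789/1077). Reduce: 4789 ≡ 481 (mod 1077). Now have (481/1077).
481 ≡ 1 (mod 4), so quadratic reciprocity gives (481/1077) = (1077/481). Reduce: 1077 ≡ 115 (mod 481). Now have (115/481).
481 ≡ 1 (mod 4), so quadratic reciprocity gives (115/481) = (481/115). Reduce: 481 ≡ 21 (mod 115). Now have (21/115).
21 ≡ 1 (mod 4), so quadratic reciprocity gives (21/115) = (115/21). Reduce: 115 ≡ 10 (mod 21). Now have (10/21).
Factor out 2: 10 = 2·5. Since 21 ≡ 5 (mod 8), (2/21) = -1. Now have -(5/21).
5 ≡ 1 (mod 4), so quadratic reciprocity gives (5/21) = (21/5). Reduce: 21 ≡ 1 (mod 5). Now have -(1/5).
(1/5) = 1. Collecting the sign factors: -1.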